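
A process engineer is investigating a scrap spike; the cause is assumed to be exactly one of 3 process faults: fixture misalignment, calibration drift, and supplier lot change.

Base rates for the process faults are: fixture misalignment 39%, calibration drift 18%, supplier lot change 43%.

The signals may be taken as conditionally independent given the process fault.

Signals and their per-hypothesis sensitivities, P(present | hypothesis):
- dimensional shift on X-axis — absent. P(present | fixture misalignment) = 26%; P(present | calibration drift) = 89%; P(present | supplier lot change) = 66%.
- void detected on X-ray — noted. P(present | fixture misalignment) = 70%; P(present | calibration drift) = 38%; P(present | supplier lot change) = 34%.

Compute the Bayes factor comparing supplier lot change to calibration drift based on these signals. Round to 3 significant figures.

2.77

Take the product of per-signal likelihoods under each hypothesis (using 1 − P(present | H) for each absent signal), then divide.
  supplier lot change: (1 − 0.66) × 0.34 = 0.1156
  calibration drift: (1 − 0.89) × 0.38 = 0.0418
Bayes factor = 0.1156 / 0.0418 ≈ 2.77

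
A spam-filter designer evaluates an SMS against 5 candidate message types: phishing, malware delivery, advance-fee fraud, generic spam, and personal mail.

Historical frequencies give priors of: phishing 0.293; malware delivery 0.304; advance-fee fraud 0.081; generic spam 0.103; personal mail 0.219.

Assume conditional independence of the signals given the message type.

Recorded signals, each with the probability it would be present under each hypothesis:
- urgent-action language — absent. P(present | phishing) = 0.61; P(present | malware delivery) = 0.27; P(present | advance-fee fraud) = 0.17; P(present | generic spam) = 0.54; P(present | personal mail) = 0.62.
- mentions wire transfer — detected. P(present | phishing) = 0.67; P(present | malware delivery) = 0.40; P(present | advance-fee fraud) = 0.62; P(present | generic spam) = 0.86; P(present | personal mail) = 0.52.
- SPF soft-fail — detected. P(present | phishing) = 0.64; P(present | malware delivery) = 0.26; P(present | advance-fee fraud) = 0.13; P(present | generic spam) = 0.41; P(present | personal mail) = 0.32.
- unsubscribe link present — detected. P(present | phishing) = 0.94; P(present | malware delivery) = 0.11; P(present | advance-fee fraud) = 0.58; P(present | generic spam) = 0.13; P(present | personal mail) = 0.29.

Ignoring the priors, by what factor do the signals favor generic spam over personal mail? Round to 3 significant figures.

Joint likelihood of the signal pattern under each hypothesis (using 1 − P(present | H) for each absent signal):
  generic spam: (1 − 0.54) × 0.86 × 0.41 × 0.13 = 0.021085
  personal mail: (1 − 0.62) × 0.52 × 0.32 × 0.29 = 0.018337
Bayes factor = 0.021085 / 0.018337 ≈ 1.15

1.15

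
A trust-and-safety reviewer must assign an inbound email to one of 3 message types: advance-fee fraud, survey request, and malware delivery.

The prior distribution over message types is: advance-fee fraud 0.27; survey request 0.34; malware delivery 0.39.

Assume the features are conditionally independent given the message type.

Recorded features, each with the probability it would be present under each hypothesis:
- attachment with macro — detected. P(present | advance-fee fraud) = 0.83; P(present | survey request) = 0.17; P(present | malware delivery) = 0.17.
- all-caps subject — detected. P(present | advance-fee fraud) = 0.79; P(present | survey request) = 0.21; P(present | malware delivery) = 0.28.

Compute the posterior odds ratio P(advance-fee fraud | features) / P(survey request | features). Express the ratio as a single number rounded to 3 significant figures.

The normalizing constant cancels in an odds ratio, so compute prior × likelihood for the two hypotheses only:
  advance-fee fraud: 0.27 × 0.83 × 0.79 = 0.17704
  survey request: 0.34 × 0.17 × 0.21 = 0.012138
Odds(advance-fee fraud : survey request) = 0.17704 / 0.012138 ≈ 14.6.

14.6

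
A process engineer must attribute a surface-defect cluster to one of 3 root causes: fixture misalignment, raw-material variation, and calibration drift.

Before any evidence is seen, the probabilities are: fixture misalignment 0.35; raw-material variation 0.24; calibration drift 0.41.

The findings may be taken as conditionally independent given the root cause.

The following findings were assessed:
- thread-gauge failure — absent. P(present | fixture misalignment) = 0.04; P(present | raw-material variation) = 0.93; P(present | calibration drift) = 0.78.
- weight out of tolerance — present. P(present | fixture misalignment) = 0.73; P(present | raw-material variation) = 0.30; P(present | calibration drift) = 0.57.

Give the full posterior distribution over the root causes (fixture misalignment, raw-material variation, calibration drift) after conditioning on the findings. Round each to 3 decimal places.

0.813, 0.017, 0.170

For each hypothesis, the unnormalized posterior weight is prior × product of the finding likelihoods (using 1 − P(present | H) for each absent finding):
  fixture misalignment: 0.35 × (1 − 0.04) × 0.73 = 0.24528
  raw-material variation: 0.24 × (1 − 0.93) × 0.30 = 0.00504
  calibration drift: 0.41 × (1 − 0.78) × 0.57 = 0.051414
The unnormalized weights sum to 0.30173.
P(fixture misalignment | evidence) = 0.24528 / 0.30173 ≈ 0.813
P(raw-material variation | evidence) = 0.00504 / 0.30173 ≈ 0.017
P(calibration drift | evidence) = 0.051414 / 0.30173 ≈ 0.170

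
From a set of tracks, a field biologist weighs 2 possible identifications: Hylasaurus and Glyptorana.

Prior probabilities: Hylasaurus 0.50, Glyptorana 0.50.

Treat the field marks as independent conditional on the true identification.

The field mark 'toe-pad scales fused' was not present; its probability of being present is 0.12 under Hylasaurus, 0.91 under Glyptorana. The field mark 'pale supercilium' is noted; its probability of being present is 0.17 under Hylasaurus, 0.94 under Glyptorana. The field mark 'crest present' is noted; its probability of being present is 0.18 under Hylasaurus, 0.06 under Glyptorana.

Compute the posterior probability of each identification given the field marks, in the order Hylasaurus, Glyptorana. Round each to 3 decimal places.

0.841, 0.159

For each hypothesis, the unnormalized posterior weight is prior × product of the field mark likelihoods (using 1 − P(present | H) for each absent field mark):
  Hylasaurus: 0.50 × (1 − 0.12) × 0.17 × 0.18 = 0.013464
  Glyptorana: 0.50 × (1 − 0.91) × 0.94 × 0.06 = 0.002538
Marginal likelihood of the evidence = 0.016002.
P(Hylasaurus | evidence) = 0.013464 / 0.016002 ≈ 0.841
P(Glyptorana | evidence) = 0.002538 / 0.016002 ≈ 0.159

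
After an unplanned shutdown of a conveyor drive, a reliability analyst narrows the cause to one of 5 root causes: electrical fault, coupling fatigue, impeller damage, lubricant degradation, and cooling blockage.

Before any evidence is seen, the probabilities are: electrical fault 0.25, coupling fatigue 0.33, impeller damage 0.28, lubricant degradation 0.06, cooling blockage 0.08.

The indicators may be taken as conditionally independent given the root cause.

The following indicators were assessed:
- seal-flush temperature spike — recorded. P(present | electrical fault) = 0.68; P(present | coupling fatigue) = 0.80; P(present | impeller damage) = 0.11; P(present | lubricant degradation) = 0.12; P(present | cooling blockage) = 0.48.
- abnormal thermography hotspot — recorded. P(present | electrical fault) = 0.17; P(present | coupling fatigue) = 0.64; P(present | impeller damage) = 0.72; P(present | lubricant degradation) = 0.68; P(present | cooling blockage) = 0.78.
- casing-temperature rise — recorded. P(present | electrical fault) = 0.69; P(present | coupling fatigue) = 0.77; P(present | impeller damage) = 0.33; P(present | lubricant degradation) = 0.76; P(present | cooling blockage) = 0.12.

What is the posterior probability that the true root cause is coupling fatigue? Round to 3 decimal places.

0.790

Multiply each prior by the joint likelihood of the indicator pattern:
  electrical fault: 0.25 × 0.68 × 0.17 × 0.69 = 0.019941
  coupling fatigue: 0.33 × 0.80 × 0.64 × 0.77 = 0.1301
  impeller damage: 0.28 × 0.11 × 0.72 × 0.33 = 0.0073181
  lubricant degradation: 0.06 × 0.12 × 0.68 × 0.76 = 0.003721
  cooling blockage: 0.08 × 0.48 × 0.78 × 0.12 = 0.0035942
Normalizing constant Z = 0.019941 + 0.1301 + 0.0073181 + 0.003721 + 0.0035942 = 0.16467.
P(coupling fatigue | evidence) = 0.1301 / 0.16467 ≈ 0.790.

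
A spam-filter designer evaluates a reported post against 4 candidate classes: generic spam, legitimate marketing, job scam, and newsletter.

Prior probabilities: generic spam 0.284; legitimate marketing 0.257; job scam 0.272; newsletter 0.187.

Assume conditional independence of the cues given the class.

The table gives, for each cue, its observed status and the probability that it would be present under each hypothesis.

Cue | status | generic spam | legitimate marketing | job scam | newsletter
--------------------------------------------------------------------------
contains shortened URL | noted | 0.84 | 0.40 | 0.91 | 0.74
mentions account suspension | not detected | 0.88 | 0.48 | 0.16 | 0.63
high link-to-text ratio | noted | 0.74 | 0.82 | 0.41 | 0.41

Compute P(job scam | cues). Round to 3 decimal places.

0.498

By Bayes' rule with conditional independence, the unnormalized weight for each hypothesis is prior × ∏ likelihoods (using 1 − P(present | H) for each absent cue):
  generic spam: 0.284 × 0.84 × (1 − 0.88) × 0.74 = 0.021184
  legitimate marketing: 0.257 × 0.40 × (1 − 0.48) × 0.82 = 0.043834
  job scam: 0.272 × 0.91 × (1 − 0.16) × 0.41 = 0.085246
  newsletter: 0.187 × 0.74 × (1 − 0.63) × 0.41 = 0.020992
Marginal likelihood of the evidence = 0.17126.
P(job scam | evidence) = 0.085246 / 0.17126 ≈ 0.498.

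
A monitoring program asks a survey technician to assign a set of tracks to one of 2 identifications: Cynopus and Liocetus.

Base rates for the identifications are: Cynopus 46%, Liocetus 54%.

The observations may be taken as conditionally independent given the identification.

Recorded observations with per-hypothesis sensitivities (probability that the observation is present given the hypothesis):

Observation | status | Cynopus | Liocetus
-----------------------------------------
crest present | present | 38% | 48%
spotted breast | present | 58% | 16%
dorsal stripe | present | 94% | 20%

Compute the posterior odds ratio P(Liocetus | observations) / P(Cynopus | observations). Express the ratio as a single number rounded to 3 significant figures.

0.0870

The normalizing constant cancels in an odds ratio, so compute prior × likelihood for the two hypotheses only:
  Liocetus: 0.54 × 0.48 × 0.16 × 0.20 = 0.0082944
  Cynopus: 0.46 × 0.38 × 0.58 × 0.94 = 0.095301
Posterior odds = 0.0082944 / 0.095301 ≈ 0.0870.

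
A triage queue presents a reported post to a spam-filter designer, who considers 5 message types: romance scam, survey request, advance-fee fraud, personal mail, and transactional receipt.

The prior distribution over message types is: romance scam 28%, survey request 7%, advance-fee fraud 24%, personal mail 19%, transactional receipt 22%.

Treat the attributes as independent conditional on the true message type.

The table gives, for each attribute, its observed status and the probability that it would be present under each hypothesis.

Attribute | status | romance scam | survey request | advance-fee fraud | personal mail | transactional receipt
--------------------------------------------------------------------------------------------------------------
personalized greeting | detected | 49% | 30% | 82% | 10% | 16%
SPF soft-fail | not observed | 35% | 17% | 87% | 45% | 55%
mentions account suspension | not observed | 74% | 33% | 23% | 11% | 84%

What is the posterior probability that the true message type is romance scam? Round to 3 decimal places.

By Bayes' rule with conditional independence, the unnormalized weight for each hypothesis is prior × ∏ likelihoods (using 1 − P(present | H) for each absent attribute):
  romance scam: 0.28 × 0.49 × (1 − 0.35) × (1 − 0.74) = 0.023187
  survey request: 0.07 × 0.30 × (1 − 0.17) × (1 − 0.33) = 0.011678
  advance-fee fraud: 0.24 × 0.82 × (1 − 0.87) × (1 − 0.23) = 0.0197
  personal mail: 0.19 × 0.10 × (1 − 0.45) × (1 − 0.11) = 0.0093005
  transactional receipt: 0.22 × 0.16 × (1 − 0.55) × (1 − 0.84) = 0.0025344
The unnormalized weights sum to 0.066399.
P(romance scam | evidence) = 0.023187 / 0.066399 ≈ 0.349.

0.349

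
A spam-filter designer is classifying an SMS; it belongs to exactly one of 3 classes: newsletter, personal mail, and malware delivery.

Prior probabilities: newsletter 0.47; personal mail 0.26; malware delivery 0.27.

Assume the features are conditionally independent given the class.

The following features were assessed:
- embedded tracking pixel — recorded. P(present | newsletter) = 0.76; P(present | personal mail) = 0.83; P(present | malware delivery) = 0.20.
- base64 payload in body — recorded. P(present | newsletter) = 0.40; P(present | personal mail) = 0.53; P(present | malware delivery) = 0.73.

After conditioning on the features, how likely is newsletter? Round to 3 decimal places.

0.482

For each hypothesis, the unnormalized posterior weight is prior × product of the feature likelihoods:
  newsletter: 0.47 × 0.76 × 0.40 = 0.14288
  personal mail: 0.26 × 0.83 × 0.53 = 0.11437
  malware delivery: 0.27 × 0.20 × 0.73 = 0.03942
Normalizing constant Z = 0.14288 + 0.11437 + 0.03942 = 0.29667.
P(newsletter | evidence) = 0.14288 / 0.29667 ≈ 0.482.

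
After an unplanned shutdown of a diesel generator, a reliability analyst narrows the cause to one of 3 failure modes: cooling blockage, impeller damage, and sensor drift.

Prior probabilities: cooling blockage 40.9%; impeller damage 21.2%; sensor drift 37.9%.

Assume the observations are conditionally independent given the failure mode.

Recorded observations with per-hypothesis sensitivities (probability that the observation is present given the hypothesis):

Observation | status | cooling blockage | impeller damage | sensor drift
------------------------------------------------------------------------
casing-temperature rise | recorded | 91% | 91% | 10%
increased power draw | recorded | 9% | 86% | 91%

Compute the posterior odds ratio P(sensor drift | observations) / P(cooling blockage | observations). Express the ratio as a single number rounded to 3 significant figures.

1.03

Unnormalized posterior weight (prior times the observation likelihoods) for each of the two hypotheses:
  sensor drift: 0.379 × 0.10 × 0.91 = 0.034489
  cooling blockage: 0.409 × 0.91 × 0.09 = 0.033497
Odds(sensor drift : cooling blockage) = 0.034489 / 0.033497 ≈ 1.03.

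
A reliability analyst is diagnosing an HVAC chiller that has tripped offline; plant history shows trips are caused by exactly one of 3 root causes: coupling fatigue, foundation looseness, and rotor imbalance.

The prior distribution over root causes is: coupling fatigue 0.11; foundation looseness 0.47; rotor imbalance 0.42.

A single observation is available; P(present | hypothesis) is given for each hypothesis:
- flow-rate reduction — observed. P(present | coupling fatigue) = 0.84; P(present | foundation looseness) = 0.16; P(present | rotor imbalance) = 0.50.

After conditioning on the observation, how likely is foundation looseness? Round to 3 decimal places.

0.199

For each hypothesis, the unnormalized posterior weight is prior × likelihood:
  coupling fatigue: 0.11 × 0.84 = 0.0924
  foundation looseness: 0.47 × 0.16 = 0.0752
  rotor imbalance: 0.42 × 0.50 = 0.21
The unnormalized weights sum to 0.3776.
P(foundation looseness | evidence) = 0.0752 / 0.3776 ≈ 0.199.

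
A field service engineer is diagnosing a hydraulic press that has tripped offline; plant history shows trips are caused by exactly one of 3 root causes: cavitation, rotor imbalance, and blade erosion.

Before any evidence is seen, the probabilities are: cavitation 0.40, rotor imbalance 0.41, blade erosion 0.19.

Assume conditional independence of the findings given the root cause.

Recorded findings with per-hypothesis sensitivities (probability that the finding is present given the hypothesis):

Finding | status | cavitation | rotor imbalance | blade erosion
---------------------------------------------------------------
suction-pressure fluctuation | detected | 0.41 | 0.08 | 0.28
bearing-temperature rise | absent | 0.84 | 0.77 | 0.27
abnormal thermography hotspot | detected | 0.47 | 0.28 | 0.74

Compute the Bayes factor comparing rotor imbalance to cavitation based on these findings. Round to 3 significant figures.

The Bayes factor is the ratio of the joint likelihoods of the evidence pattern under the two hypotheses (using 1 − P(present | H) for each absent finding).
  rotor imbalance: 0.08 × (1 − 0.77) × 0.28 = 0.005152
  cavitation: 0.41 × (1 − 0.84) × 0.47 = 0.030832
Bayes factor = 0.005152 / 0.030832 ≈ 0.167

0.167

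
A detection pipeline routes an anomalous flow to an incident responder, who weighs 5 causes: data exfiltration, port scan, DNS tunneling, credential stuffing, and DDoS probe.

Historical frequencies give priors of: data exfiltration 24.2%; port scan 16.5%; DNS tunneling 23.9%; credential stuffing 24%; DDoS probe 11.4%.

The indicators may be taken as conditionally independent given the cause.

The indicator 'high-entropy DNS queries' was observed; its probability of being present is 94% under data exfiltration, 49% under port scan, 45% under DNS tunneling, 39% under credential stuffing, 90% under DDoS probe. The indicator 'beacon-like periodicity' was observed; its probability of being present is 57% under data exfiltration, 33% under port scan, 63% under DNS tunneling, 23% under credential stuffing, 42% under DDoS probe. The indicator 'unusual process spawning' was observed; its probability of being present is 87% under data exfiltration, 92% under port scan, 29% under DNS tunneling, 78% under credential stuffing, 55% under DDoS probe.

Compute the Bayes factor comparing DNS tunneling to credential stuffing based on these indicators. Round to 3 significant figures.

The Bayes factor is the ratio of the joint likelihoods of the indicator pattern under the two hypotheses.
  DNS tunneling: 0.45 × 0.63 × 0.29 = 0.082215
  credential stuffing: 0.39 × 0.23 × 0.78 = 0.069966
Bayes factor = 0.082215 / 0.069966 ≈ 1.18

1.18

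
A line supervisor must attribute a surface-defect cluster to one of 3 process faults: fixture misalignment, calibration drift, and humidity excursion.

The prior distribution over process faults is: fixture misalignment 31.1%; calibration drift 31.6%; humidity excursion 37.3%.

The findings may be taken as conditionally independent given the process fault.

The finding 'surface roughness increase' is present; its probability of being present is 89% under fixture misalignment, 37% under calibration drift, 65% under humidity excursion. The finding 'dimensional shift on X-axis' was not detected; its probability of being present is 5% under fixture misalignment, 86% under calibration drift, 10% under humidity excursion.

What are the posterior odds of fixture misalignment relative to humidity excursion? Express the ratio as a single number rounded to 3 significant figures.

1.21

The normalizing constant cancels in an odds ratio, so compute prior × likelihood for the two hypotheses only (using 1 − P(present | H) for each absent finding):
  fixture misalignment: 0.311 × 0.89 × (1 − 0.05) = 0.26295
  humidity excursion: 0.373 × 0.65 × (1 − 0.10) = 0.21821
Posterior odds = 0.26295 / 0.21821 ≈ 1.21.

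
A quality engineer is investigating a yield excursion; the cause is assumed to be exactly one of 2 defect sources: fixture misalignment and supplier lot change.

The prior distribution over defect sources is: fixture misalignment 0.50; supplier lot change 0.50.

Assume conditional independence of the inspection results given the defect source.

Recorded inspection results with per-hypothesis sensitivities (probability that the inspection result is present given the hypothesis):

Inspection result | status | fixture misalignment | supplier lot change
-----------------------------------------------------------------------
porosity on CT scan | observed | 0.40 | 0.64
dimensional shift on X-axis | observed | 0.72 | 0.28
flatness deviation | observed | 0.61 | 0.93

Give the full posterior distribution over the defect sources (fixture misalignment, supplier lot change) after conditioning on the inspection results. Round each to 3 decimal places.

0.513, 0.487

For each hypothesis, the unnormalized posterior weight is prior × product of the inspection result likelihoods:
  fixture misalignment: 0.50 × 0.40 × 0.72 × 0.61 = 0.08784
  supplier lot change: 0.50 × 0.64 × 0.28 × 0.93 = 0.083328
Marginal likelihood of the evidence = 0.17117.
P(fixture misalignment | evidence) = 0.08784 / 0.17117 ≈ 0.513
P(supplier lot change | evidence) = 0.083328 / 0.17117 ≈ 0.487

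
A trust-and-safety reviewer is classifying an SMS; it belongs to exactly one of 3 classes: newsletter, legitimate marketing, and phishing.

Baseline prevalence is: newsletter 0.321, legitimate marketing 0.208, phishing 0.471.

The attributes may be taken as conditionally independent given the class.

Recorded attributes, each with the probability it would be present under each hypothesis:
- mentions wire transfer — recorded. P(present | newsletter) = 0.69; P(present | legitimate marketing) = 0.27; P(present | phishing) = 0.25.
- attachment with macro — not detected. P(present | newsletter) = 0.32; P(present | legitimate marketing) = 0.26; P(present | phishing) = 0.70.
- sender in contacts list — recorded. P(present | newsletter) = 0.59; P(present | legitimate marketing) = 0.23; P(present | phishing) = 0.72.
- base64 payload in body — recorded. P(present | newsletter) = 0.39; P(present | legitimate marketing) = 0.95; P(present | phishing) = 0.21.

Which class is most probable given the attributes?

newsletter

For each hypothesis, the unnormalized posterior weight is prior × product of the attribute likelihoods (using 1 − P(present | H) for each absent attribute):
  newsletter: 0.321 × 0.69 × (1 − 0.32) × 0.59 × 0.39 = 0.034656
  legitimate marketing: 0.208 × 0.27 × (1 − 0.26) × 0.23 × 0.95 = 0.0090805
  phishing: 0.471 × 0.25 × (1 − 0.70) × 0.72 × 0.21 = 0.0053411
Marginal likelihood of the evidence = 0.049078.
P(newsletter | evidence) ≈ 0.034656 / 0.049078 ≈ 0.706
P(legitimate marketing | evidence) ≈ 0.0090805 / 0.049078 ≈ 0.185
P(phishing | evidence) ≈ 0.0053411 / 0.049078 ≈ 0.109
The largest is 0.706, so newsletter is most probable.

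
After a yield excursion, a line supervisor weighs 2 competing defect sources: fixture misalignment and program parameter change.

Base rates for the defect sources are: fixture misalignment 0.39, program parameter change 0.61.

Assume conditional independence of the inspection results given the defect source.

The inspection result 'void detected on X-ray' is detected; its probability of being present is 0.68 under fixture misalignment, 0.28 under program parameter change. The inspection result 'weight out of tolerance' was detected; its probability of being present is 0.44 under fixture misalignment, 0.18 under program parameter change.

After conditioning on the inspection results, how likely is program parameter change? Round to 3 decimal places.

0.209

Multiply each prior by the joint likelihood of the inspection result pattern:
  fixture misalignment: 0.39 × 0.68 × 0.44 = 0.11669
  program parameter change: 0.61 × 0.28 × 0.18 = 0.030744
Normalizing constant Z = 0.11669 + 0.030744 = 0.14743.
P(program parameter change | evidence) = 0.030744 / 0.14743 ≈ 0.209.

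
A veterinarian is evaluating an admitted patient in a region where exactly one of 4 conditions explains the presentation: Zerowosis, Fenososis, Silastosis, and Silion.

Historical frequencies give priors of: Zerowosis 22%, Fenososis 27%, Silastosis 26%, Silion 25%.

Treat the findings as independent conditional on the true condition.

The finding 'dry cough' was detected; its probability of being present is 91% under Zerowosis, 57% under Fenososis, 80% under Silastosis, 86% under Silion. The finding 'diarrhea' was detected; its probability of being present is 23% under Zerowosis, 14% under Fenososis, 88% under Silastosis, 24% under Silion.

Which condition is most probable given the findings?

By Bayes' rule with conditional independence, the unnormalized weight for each hypothesis is prior × ∏ likelihoods:
  Zerowosis: 0.22 × 0.91 × 0.23 = 0.046046
  Fenososis: 0.27 × 0.57 × 0.14 = 0.021546
  Silastosis: 0.26 × 0.80 × 0.88 = 0.18304
  Silion: 0.25 × 0.86 × 0.24 = 0.0516
The unnormalized weights sum to 0.30223.
P(Zerowosis | evidence) ≈ 0.046046 / 0.30223 ≈ 0.152
P(Fenososis | evidence) ≈ 0.021546 / 0.30223 ≈ 0.071
P(Silastosis | evidence) ≈ 0.18304 / 0.30223 ≈ 0.606
P(Silion | evidence) ≈ 0.0516 / 0.30223 ≈ 0.171
The largest is 0.606, so Silastosis is most probable.

Silastosis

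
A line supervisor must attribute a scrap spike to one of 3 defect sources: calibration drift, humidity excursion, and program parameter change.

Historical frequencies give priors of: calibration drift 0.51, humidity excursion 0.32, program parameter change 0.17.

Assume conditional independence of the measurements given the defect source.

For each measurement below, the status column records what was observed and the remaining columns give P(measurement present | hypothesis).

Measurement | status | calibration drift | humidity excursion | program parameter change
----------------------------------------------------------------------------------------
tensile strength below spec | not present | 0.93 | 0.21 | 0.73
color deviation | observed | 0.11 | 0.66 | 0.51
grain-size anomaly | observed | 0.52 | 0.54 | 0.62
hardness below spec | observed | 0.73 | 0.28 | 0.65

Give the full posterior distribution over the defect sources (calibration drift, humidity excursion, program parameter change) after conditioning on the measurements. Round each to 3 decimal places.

Multiply each prior by the joint likelihood of the measurement pattern (using 1 − P(present | H) for each absent measurement):
  calibration drift: 0.51 × (1 − 0.93) × 0.11 × 0.52 × 0.73 = 0.0014907
  humidity excursion: 0.32 × (1 − 0.21) × 0.66 × 0.54 × 0.28 = 0.025227
  program parameter change: 0.17 × (1 − 0.73) × 0.51 × 0.62 × 0.65 = 0.0094338
Normalizing constant Z = 0.0014907 + 0.025227 + 0.0094338 = 0.036152.
P(calibration drift | evidence) = 0.0014907 / 0.036152 ≈ 0.041
P(humidity excursion | evidence) = 0.025227 / 0.036152 ≈ 0.698
P(program parameter change | evidence) = 0.0094338 / 0.036152 ≈ 0.261

0.041, 0.698, 0.261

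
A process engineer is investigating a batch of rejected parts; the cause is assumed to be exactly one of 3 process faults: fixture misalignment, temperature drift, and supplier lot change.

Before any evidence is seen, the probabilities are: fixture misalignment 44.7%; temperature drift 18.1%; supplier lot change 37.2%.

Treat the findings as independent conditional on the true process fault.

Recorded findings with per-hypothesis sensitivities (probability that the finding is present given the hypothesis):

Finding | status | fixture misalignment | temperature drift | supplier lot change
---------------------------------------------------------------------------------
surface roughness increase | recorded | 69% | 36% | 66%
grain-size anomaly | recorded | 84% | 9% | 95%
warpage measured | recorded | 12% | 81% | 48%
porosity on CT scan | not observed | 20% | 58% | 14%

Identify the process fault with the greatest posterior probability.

For each hypothesis, the unnormalized posterior weight is prior × product of the finding likelihoods (using 1 − P(present | H) for each absent finding):
  fixture misalignment: 0.447 × 0.69 × 0.84 × 0.12 × (1 − 0.20) = 0.024872
  temperature drift: 0.181 × 0.36 × 0.09 × 0.81 × (1 − 0.58) = 0.0019951
  supplier lot change: 0.372 × 0.66 × 0.95 × 0.48 × (1 − 0.14) = 0.096283
Normalizing constant Z = 0.024872 + 0.0019951 + 0.096283 = 0.12315.
P(fixture misalignment | evidence) ≈ 0.024872 / 0.12315 ≈ 0.202
P(temperature drift | evidence) ≈ 0.0019951 / 0.12315 ≈ 0.016
P(supplier lot change | evidence) ≈ 0.096283 / 0.12315 ≈ 0.782
The largest is 0.782, so supplier lot change is most probable.

supplier lot change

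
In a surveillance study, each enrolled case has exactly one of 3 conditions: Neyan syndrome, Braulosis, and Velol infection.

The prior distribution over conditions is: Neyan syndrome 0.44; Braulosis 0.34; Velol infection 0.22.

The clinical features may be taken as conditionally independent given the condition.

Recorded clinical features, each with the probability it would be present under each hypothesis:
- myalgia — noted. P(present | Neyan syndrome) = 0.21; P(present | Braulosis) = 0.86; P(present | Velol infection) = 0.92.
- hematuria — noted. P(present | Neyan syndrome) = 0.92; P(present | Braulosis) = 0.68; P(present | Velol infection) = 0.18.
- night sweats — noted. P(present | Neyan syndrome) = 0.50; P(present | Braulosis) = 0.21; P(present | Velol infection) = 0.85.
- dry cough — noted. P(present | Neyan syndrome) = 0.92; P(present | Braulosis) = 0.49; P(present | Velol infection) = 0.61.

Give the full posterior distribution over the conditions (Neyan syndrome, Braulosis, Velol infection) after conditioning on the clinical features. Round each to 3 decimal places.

By Bayes' rule with conditional independence, the unnormalized weight for each hypothesis is prior × ∏ likelihoods:
  Neyan syndrome: 0.44 × 0.21 × 0.92 × 0.50 × 0.92 = 0.039104
  Braulosis: 0.34 × 0.86 × 0.68 × 0.21 × 0.49 = 0.02046
  Velol infection: 0.22 × 0.92 × 0.18 × 0.85 × 0.61 = 0.01889
Marginal likelihood of the evidence = 0.078453.
P(Neyan syndrome | evidence) = 0.039104 / 0.078453 ≈ 0.498
P(Braulosis | evidence) = 0.02046 / 0.078453 ≈ 0.261
P(Velol infection | evidence) = 0.01889 / 0.078453 ≈ 0.241

0.498, 0.261, 0.241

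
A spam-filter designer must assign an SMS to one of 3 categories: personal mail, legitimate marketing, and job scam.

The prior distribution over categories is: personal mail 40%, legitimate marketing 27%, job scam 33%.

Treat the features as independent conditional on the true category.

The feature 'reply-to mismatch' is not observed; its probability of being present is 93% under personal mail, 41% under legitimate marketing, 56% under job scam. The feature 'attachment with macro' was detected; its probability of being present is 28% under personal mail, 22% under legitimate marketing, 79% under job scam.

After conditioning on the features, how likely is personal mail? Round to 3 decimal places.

Multiply each prior by the joint likelihood of the feature pattern (using 1 − P(present | H) for each absent feature):
  personal mail: 0.40 × (1 − 0.93) × 0.28 = 0.00784
  legitimate marketing: 0.27 × (1 − 0.41) × 0.22 = 0.035046
  job scam: 0.33 × (1 − 0.56) × 0.79 = 0.11471
The unnormalized weights sum to 0.15759.
P(personal mail | evidence) = 0.00784 / 0.15759 ≈ 0.050.

0.050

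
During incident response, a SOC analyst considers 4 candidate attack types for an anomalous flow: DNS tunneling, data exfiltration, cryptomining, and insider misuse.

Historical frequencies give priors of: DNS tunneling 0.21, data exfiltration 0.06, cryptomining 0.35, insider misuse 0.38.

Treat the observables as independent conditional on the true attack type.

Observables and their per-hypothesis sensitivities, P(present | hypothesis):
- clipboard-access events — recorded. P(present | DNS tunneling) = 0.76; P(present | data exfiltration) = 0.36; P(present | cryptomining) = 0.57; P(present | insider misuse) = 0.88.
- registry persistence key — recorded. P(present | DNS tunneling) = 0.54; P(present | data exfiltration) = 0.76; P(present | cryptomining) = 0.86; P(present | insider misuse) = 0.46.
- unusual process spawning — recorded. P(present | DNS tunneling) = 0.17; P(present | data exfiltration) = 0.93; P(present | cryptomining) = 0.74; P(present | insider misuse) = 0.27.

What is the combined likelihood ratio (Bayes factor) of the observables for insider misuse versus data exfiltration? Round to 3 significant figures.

The Bayes factor is the ratio of the joint likelihoods of the observable pattern under the two hypotheses.
  insider misuse: 0.88 × 0.46 × 0.27 = 0.1093
  data exfiltration: 0.36 × 0.76 × 0.93 = 0.25445
Bayes factor = 0.1093 / 0.25445 ≈ 0.430

0.430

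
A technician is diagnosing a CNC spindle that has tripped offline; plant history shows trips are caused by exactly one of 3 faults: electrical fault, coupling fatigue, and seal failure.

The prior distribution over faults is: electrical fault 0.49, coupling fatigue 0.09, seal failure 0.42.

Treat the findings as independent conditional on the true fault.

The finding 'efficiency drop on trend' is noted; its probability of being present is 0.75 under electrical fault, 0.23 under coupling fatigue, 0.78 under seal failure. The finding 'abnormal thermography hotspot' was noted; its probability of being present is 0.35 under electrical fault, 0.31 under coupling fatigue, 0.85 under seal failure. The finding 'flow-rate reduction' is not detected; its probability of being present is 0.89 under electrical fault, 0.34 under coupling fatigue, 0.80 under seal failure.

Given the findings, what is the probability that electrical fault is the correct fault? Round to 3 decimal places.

For each hypothesis, the unnormalized posterior weight is prior × product of the finding likelihoods (using 1 − P(present | H) for each absent finding):
  electrical fault: 0.49 × 0.75 × 0.35 × (1 − 0.89) = 0.014149
  coupling fatigue: 0.09 × 0.23 × 0.31 × (1 − 0.34) = 0.0042352
  seal failure: 0.42 × 0.78 × 0.85 × (1 − 0.80) = 0.055692
Marginal likelihood of the evidence = 0.074076.
P(electrical fault | evidence) = 0.014149 / 0.074076 ≈ 0.191.

0.191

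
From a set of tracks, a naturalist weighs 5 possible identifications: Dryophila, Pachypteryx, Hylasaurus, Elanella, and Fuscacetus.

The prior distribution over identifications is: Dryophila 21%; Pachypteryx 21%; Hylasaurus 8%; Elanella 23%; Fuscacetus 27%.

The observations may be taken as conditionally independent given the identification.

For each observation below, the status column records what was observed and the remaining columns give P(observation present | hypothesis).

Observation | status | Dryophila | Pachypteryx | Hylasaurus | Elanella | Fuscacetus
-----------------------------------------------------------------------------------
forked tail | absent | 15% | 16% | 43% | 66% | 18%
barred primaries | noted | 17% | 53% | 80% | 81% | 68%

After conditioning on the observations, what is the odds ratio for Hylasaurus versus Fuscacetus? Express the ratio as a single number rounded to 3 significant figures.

0.242

The normalizing constant cancels in an odds ratio, so compute prior × likelihood for the two hypotheses only (using 1 − P(present | H) for each absent observation):
  Hylasaurus: 0.08 × (1 − 0.43) × 0.80 = 0.03648
  Fuscacetus: 0.27 × (1 − 0.18) × 0.68 = 0.15055
Posterior odds = 0.03648 / 0.15055 ≈ 0.242.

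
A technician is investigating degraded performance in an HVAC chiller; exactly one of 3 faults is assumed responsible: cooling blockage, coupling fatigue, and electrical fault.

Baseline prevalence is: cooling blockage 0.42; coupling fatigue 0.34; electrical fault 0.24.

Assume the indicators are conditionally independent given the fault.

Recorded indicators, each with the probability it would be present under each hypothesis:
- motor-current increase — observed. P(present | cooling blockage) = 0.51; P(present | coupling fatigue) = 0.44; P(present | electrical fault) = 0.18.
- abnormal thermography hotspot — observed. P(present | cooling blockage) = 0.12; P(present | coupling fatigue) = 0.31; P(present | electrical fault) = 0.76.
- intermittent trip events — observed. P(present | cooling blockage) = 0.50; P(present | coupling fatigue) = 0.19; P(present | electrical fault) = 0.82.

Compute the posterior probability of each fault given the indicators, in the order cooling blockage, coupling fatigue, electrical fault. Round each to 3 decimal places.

0.265, 0.181, 0.554

Multiply each prior by the joint likelihood of the indicator pattern:
  cooling blockage: 0.42 × 0.51 × 0.12 × 0.50 = 0.012852
  coupling fatigue: 0.34 × 0.44 × 0.31 × 0.19 = 0.0088114
  electrical fault: 0.24 × 0.18 × 0.76 × 0.82 = 0.026922
Normalizing constant Z = 0.012852 + 0.0088114 + 0.026922 = 0.048586.
P(cooling blockage | evidence) = 0.012852 / 0.048586 ≈ 0.265
P(coupling fatigue | evidence) = 0.0088114 / 0.048586 ≈ 0.181
P(electrical fault | evidence) = 0.026922 / 0.048586 ≈ 0.554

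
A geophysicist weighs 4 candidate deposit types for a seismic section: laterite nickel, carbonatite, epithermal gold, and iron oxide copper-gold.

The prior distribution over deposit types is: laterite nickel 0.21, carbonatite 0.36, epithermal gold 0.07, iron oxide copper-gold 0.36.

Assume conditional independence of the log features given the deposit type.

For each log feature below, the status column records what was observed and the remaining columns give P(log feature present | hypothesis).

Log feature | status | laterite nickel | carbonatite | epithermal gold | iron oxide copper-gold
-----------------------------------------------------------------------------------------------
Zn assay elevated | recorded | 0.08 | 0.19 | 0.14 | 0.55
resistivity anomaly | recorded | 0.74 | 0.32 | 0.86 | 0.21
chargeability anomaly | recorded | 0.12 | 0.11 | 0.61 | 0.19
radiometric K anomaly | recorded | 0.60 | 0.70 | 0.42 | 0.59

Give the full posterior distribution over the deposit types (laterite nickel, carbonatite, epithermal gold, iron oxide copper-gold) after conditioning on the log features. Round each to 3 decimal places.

0.095, 0.179, 0.230, 0.496

By Bayes' rule with conditional independence, the unnormalized weight for each hypothesis is prior × ∏ likelihoods:
  laterite nickel: 0.21 × 0.08 × 0.74 × 0.12 × 0.60 = 0.0008951
  carbonatite: 0.36 × 0.19 × 0.32 × 0.11 × 0.70 = 0.0016854
  epithermal gold: 0.07 × 0.14 × 0.86 × 0.61 × 0.42 = 0.0021593
  iron oxide copper-gold: 0.36 × 0.55 × 0.21 × 0.19 × 0.59 = 0.0046611
Normalizing constant Z = 0.0008951 + 0.0016854 + 0.0021593 + 0.0046611 = 0.0094009.
P(laterite nickel | evidence) = 0.0008951 / 0.0094009 ≈ 0.095
P(carbonatite | evidence) = 0.0016854 / 0.0094009 ≈ 0.179
P(epithermal gold | evidence) = 0.0021593 / 0.0094009 ≈ 0.230
P(iron oxide copper-gold | evidence) = 0.0046611 / 0.0094009 ≈ 0.496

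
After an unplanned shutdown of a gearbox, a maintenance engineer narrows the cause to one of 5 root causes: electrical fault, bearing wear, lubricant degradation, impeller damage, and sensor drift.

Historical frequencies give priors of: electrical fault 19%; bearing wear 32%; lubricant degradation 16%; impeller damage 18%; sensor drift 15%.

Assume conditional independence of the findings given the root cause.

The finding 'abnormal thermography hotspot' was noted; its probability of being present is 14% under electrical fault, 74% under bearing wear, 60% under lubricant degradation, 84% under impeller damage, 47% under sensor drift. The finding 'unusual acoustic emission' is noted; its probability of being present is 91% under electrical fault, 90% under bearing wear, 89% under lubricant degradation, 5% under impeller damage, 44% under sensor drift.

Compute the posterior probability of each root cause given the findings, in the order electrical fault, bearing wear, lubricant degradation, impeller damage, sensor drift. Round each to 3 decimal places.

For each hypothesis, the unnormalized posterior weight is prior × product of the finding likelihoods:
  electrical fault: 0.19 × 0.14 × 0.91 = 0.024206
  bearing wear: 0.32 × 0.74 × 0.90 = 0.21312
  lubricant degradation: 0.16 × 0.60 × 0.89 = 0.08544
  impeller damage: 0.18 × 0.84 × 0.05 = 0.00756
  sensor drift: 0.15 × 0.47 × 0.44 = 0.03102
Normalizing constant Z = 0.024206 + 0.21312 + 0.08544 + 0.00756 + 0.03102 = 0.36135.
P(electrical fault | evidence) = 0.024206 / 0.36135 ≈ 0.067
P(bearing wear | evidence) = 0.21312 / 0.36135 ≈ 0.590
P(lubricant degradation | evidence) = 0.08544 / 0.36135 ≈ 0.236
P(impeller damage | evidence) = 0.00756 / 0.36135 ≈ 0.021
P(sensor drift | evidence) = 0.03102 / 0.36135 ≈ 0.086

0.067, 0.590, 0.236, 0.021, 0.086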